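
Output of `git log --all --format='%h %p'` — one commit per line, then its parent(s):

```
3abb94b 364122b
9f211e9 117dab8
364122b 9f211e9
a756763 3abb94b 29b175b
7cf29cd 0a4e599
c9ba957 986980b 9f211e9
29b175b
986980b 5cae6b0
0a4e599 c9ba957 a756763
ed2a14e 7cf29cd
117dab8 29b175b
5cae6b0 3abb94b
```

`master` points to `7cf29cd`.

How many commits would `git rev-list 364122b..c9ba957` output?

Reachable from c9ba957: {117dab8, 29b175b, 364122b, 3abb94b, 5cae6b0, 986980b, 9f211e9, c9ba957}.
Reachable from 364122b: {117dab8, 29b175b, 364122b, 9f211e9}.
In c9ba957's history but not 364122b's: {3abb94b, 5cae6b0, 986980b, c9ba957} — 4 commits.

4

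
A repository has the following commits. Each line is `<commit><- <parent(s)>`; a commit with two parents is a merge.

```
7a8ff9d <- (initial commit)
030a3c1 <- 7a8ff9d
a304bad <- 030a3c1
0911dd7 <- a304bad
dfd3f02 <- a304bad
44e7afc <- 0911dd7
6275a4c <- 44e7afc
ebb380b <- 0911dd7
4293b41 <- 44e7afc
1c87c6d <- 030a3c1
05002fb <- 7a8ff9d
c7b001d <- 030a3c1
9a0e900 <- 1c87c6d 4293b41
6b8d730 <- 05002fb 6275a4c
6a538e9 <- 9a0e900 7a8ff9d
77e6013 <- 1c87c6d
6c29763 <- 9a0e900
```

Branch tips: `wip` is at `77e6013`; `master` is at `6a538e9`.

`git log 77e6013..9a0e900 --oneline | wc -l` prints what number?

Reachable from 9a0e900: {030a3c1, 0911dd7, 1c87c6d, 4293b41, 44e7afc, 7a8ff9d, 9a0e900, a304bad}.
Reachable from 77e6013: {030a3c1, 1c87c6d, 77e6013, 7a8ff9d}.
In 9a0e900's history but not 77e6013's: {0911dd7, 4293b41, 44e7afc, 9a0e900, a304bad} — 5 commits.

5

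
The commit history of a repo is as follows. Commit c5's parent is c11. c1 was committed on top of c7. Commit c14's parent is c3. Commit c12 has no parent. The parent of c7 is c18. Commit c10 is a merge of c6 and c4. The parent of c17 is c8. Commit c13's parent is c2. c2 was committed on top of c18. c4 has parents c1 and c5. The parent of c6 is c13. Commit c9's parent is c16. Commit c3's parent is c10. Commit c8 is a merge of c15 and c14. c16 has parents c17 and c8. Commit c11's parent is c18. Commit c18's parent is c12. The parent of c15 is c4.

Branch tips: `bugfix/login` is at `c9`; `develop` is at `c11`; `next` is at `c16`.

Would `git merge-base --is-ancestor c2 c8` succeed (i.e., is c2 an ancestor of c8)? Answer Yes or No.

Yes

Ancestors of c8 (commits reachable by following parents): {c1, c10, c11, c12, c13, c14, c15, c18, c2, c3, c4, c5, c6, c7, c8}.
c2 is in that set, so it is an ancestor of c8.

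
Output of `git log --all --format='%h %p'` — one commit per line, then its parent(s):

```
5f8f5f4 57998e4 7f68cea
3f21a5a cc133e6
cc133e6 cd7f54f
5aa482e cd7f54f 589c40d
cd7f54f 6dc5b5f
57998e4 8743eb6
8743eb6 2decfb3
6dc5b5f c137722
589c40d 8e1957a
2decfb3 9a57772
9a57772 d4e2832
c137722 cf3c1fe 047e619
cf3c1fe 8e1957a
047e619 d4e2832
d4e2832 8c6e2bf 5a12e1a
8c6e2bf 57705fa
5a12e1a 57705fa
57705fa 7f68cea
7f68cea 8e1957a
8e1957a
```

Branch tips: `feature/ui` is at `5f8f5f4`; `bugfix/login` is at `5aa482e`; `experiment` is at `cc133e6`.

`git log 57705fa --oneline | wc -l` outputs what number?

3

Walking parent pointers from 57705fa: reachable set = {57705fa, 7f68cea, 8e1957a}.
That is 3 commits.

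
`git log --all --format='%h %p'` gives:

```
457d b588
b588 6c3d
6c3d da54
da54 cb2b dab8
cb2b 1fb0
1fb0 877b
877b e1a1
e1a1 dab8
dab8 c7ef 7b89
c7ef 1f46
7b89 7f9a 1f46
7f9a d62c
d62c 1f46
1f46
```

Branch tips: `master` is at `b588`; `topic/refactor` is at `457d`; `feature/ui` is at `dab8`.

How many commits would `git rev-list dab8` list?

6

Walking parent pointers from dab8: reachable set = {1f46, 7b89, 7f9a, c7ef, d62c, dab8}.
That is 6 commits.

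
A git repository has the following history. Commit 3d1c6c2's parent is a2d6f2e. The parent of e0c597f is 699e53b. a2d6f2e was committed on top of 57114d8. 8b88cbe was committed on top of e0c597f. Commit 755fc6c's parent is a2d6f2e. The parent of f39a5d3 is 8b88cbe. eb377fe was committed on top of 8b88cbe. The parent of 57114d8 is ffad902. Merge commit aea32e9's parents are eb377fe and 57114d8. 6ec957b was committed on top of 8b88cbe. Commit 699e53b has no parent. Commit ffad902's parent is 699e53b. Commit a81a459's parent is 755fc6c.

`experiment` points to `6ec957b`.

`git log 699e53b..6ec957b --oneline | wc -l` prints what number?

Reachable from 6ec957b: {699e53b, 6ec957b, 8b88cbe, e0c597f}.
Reachable from 699e53b: {699e53b}.
In 6ec957b's history but not 699e53b's: {6ec957b, 8b88cbe, e0c597f} — 3 commits.

3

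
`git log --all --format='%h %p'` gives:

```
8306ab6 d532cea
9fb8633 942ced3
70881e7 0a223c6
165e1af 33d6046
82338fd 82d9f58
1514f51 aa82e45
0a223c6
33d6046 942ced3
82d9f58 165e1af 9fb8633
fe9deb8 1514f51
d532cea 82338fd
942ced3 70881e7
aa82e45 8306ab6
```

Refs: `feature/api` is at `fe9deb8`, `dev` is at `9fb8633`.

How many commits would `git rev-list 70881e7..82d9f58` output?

Reachable from 82d9f58: {0a223c6, 165e1af, 33d6046, 70881e7, 82d9f58, 942ced3, 9fb8633}.
Reachable from 70881e7: {0a223c6, 70881e7}.
In 82d9f58's history but not 70881e7's: {165e1af, 33d6046, 82d9f58, 942ced3, 9fb8633} — 5 commits.

5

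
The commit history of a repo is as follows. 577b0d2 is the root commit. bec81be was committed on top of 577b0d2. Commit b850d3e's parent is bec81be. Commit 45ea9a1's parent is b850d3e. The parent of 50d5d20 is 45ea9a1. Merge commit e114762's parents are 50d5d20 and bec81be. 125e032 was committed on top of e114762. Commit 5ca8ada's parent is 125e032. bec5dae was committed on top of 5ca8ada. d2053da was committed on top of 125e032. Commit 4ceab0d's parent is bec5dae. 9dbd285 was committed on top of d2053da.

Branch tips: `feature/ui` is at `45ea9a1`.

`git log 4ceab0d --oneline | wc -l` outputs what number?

Walking parent pointers from 4ceab0d: reachable set = {125e032, 45ea9a1, 4ceab0d, 50d5d20, 577b0d2, 5ca8ada, b850d3e, bec5dae, bec81be, e114762}.
That is 10 commits.

10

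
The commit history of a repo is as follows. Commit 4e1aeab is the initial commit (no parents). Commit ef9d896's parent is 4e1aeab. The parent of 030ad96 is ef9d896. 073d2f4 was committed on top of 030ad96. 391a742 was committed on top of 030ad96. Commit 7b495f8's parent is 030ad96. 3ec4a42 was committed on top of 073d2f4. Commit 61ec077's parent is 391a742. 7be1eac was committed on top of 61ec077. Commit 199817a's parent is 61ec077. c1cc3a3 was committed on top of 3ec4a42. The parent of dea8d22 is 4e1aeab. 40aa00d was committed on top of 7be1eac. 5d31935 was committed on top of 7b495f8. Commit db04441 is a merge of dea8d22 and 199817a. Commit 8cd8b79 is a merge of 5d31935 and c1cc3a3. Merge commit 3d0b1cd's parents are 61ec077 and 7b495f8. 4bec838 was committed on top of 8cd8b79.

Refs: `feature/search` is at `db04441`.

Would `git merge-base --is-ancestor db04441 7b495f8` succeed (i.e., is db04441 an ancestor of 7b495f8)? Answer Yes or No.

No

Ancestors of 7b495f8: {030ad96, 4e1aeab, 7b495f8, ef9d896}.
db04441 is not in that set, so it is not an ancestor of 7b495f8.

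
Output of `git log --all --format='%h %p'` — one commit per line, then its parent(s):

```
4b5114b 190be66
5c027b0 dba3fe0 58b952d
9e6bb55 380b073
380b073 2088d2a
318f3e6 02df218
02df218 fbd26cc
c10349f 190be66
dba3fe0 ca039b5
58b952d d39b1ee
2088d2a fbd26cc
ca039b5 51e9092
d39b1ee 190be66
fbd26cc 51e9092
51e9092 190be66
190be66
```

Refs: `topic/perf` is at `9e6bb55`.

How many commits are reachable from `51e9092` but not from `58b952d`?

Reachable from 51e9092: {190be66, 51e9092}.
Reachable from 58b952d: {190be66, 58b952d, d39b1ee}.
In 51e9092's history but not 58b952d's: {51e9092} — 1 commit.

1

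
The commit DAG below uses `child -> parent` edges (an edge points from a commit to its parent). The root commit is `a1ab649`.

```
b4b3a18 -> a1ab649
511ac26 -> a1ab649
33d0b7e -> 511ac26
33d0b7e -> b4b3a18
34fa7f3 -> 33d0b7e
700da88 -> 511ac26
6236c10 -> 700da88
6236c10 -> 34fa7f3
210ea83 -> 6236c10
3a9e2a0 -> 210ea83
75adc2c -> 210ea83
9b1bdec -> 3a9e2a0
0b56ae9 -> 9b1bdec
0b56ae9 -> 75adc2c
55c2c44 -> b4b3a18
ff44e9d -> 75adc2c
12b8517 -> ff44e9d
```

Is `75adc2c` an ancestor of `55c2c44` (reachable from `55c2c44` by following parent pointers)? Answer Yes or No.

No

Ancestors of 55c2c44: {55c2c44, a1ab649, b4b3a18}.
75adc2c is not in that set, so it is not an ancestor of 55c2c44.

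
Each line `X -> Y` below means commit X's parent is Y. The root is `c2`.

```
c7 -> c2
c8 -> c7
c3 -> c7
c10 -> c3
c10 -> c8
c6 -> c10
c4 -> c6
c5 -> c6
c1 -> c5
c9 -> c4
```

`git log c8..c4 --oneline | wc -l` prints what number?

4

Reachable from c4: {c10, c2, c3, c4, c6, c7, c8}.
Reachable from c8: {c2, c7, c8}.
In c4's history but not c8's: {c10, c3, c4, c6} — 4 commits.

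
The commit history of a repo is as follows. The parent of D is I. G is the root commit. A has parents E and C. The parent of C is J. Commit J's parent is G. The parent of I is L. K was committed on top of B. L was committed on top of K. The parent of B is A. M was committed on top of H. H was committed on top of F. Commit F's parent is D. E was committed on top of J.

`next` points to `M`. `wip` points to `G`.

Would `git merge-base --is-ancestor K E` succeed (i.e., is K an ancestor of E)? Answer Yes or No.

Ancestors of E: {E, G, J}.
K is not in that set, so it is not an ancestor of E.

No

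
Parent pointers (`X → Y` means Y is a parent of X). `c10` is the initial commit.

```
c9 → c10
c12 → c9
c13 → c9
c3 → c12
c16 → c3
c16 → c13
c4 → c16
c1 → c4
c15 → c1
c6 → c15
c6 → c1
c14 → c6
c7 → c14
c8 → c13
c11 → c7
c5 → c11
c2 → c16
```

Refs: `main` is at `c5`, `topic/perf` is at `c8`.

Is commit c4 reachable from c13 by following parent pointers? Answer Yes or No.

No

Ancestors of c13: {c10, c13, c9}.
c4 is not in that set, so it is not an ancestor of c13.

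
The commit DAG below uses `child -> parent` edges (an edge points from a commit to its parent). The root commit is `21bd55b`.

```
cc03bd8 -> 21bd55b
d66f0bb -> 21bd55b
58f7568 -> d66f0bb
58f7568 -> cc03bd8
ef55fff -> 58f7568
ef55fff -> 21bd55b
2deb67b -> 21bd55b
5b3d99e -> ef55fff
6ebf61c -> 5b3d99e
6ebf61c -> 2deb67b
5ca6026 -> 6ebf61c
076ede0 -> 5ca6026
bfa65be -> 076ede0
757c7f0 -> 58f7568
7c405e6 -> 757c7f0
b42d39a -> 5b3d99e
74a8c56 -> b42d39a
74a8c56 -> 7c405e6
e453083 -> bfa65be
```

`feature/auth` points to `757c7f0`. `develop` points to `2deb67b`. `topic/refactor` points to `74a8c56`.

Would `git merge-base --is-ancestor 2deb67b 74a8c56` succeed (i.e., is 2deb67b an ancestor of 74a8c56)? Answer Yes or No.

Ancestors of 74a8c56: {21bd55b, 58f7568, 5b3d99e, 74a8c56, 757c7f0, 7c405e6, b42d39a, cc03bd8, d66f0bb, ef55fff}.
2deb67b is not in that set, so it is not an ancestor of 74a8c56.

No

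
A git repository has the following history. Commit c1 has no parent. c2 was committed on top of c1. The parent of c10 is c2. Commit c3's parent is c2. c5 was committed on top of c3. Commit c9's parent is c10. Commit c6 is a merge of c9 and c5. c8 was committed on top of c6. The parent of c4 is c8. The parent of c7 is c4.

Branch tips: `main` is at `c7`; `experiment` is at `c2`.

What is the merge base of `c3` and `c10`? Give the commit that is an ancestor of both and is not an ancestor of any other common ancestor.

Ancestors of c3: {c1, c2, c3}.
Ancestors of c10: {c1, c10, c2}.
Common ancestors: {c1, c2}.
Among these, c2 is not an ancestor of any other common ancestor — it is the merge base.

c2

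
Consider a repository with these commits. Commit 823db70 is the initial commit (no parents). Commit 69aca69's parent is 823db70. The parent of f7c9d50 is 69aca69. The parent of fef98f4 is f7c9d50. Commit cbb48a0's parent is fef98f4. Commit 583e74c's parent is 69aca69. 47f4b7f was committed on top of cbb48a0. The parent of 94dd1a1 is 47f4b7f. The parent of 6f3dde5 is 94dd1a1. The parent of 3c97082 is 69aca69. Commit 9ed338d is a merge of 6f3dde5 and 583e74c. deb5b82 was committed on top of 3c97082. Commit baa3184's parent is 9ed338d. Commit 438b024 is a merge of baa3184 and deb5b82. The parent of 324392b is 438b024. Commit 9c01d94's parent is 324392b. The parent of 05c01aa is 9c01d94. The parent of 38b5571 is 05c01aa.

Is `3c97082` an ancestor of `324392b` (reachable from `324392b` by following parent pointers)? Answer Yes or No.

Ancestors of 324392b (commits reachable by following parents): {324392b, 3c97082, 438b024, 47f4b7f, 583e74c, 69aca69, 6f3dde5, 823db70, 94dd1a1, 9ed338d, baa3184, cbb48a0, deb5b82, f7c9d50, fef98f4}.
3c97082 is in that set, so it is an ancestor of 324392b.

Yes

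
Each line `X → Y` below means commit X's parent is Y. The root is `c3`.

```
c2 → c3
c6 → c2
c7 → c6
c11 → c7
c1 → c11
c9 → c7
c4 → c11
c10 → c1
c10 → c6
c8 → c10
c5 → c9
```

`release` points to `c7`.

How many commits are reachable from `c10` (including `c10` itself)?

Walking parent pointers from c10: reachable set = {c1, c10, c11, c2, c3, c6, c7}.
That is 7 commits.

7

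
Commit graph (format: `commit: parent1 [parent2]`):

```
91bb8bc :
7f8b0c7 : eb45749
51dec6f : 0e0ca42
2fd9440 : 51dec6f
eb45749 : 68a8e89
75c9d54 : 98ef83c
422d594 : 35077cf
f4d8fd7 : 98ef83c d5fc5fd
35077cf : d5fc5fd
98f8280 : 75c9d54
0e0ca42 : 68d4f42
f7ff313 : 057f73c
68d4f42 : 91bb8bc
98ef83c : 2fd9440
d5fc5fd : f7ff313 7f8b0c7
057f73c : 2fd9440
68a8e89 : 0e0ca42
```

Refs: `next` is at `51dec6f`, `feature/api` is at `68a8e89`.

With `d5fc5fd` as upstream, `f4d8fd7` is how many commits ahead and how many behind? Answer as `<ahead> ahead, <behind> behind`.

Reachable from f4d8fd7: {057f73c, 0e0ca42, 2fd9440, 51dec6f, 68a8e89, 68d4f42, 7f8b0c7, 91bb8bc, 98ef83c, d5fc5fd, eb45749, f4d8fd7, f7ff313}.
Reachable from d5fc5fd: {057f73c, 0e0ca42, 2fd9440, 51dec6f, 68a8e89, 68d4f42, 7f8b0c7, 91bb8bc, d5fc5fd, eb45749, f7ff313}.
Only in f4d8fd7's history (ahead): {98ef83c, f4d8fd7} — 2.
Only in d5fc5fd's history (behind): {} — 0.

2 ahead, 0 behind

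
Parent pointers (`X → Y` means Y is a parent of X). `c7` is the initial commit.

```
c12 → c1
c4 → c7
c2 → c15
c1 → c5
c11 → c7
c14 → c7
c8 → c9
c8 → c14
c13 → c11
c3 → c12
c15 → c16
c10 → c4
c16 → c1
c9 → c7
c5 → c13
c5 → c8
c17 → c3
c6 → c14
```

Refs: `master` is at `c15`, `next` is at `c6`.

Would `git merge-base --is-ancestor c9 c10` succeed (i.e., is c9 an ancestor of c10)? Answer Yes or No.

Ancestors of c10: {c10, c4, c7}.
c9 is not in that set, so it is not an ancestor of c10.

No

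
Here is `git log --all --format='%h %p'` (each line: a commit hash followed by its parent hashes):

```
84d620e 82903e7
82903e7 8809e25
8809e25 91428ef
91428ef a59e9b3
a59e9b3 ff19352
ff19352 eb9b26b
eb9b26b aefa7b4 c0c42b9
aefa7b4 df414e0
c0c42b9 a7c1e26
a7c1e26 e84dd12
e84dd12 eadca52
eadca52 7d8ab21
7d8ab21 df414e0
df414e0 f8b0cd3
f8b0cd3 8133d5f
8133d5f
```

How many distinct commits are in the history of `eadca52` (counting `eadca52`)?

Walking parent pointers from eadca52: reachable set = {7d8ab21, 8133d5f, df414e0, eadca52, f8b0cd3}.
That is 5 commits.

5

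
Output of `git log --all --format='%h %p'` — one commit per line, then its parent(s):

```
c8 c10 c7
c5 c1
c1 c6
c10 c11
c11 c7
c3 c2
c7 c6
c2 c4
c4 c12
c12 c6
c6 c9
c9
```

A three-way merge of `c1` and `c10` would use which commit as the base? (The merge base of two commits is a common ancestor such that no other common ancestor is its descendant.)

Ancestors of c1: {c1, c6, c9}.
Ancestors of c10: {c10, c11, c6, c7, c9}.
Common ancestors: {c6, c9}.
Among these, c6 is not an ancestor of any other common ancestor — it is the merge base.

c6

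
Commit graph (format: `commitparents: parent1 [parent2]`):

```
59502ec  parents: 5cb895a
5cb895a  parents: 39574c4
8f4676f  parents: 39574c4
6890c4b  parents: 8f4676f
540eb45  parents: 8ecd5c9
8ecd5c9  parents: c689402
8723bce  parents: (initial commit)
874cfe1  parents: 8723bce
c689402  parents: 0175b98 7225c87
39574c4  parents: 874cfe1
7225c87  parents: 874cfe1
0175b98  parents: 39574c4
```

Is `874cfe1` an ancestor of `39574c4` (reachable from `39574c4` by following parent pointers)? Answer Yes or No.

Yes

Ancestors of 39574c4 (commits reachable by following parents): {39574c4, 8723bce, 874cfe1}.
874cfe1 is in that set, so it is an ancestor of 39574c4.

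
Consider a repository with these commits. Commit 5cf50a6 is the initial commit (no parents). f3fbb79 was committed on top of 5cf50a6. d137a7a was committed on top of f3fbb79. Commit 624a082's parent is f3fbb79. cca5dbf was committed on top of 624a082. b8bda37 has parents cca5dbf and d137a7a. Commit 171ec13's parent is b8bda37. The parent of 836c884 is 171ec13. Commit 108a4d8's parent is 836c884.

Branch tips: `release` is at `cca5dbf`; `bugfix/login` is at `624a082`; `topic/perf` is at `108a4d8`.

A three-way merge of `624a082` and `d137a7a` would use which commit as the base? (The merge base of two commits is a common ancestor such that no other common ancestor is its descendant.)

Ancestors of 624a082: {5cf50a6, 624a082, f3fbb79}.
Ancestors of d137a7a: {5cf50a6, d137a7a, f3fbb79}.
Common ancestors: {5cf50a6, f3fbb79}.
Among these, f3fbb79 is not an ancestor of any other common ancestor — it is the merge base.

f3fbb79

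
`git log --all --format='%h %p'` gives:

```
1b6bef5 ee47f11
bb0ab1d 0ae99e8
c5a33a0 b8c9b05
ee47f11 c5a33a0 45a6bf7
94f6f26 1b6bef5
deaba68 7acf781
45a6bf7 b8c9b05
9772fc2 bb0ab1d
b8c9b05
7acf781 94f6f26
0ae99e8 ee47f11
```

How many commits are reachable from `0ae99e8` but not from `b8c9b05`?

Reachable from 0ae99e8: {0ae99e8, 45a6bf7, b8c9b05, c5a33a0, ee47f11}.
Reachable from b8c9b05: {b8c9b05}.
In 0ae99e8's history but not b8c9b05's: {0ae99e8, 45a6bf7, c5a33a0, ee47f11} — 4 commits.

4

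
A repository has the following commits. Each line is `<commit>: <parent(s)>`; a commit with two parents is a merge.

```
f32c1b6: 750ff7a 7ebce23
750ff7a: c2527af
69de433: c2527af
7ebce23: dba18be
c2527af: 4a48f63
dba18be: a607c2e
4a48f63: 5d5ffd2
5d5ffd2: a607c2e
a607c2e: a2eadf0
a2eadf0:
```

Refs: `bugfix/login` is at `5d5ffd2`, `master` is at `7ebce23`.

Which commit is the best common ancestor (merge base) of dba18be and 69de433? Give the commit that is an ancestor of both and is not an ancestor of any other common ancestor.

Ancestors of dba18be: {a2eadf0, a607c2e, dba18be}.
Ancestors of 69de433: {4a48f63, 5d5ffd2, 69de433, a2eadf0, a607c2e, c2527af}.
Common ancestors: {a2eadf0, a607c2e}.
Among these, a607c2e is not an ancestor of any other common ancestor — it is the merge base.

a607c2e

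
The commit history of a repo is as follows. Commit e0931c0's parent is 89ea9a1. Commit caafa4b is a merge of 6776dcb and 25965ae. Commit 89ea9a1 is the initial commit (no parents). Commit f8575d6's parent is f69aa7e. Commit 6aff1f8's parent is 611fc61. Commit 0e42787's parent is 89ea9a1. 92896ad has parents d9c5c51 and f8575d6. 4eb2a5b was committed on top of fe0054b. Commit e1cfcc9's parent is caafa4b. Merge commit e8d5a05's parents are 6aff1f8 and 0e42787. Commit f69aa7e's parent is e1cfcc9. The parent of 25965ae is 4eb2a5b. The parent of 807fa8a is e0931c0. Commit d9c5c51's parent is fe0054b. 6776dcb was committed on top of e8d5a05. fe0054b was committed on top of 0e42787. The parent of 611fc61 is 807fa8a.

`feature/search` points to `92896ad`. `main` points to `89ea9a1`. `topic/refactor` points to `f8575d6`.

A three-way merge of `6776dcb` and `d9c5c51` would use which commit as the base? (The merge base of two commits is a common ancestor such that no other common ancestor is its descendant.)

Ancestors of 6776dcb: {0e42787, 611fc61, 6776dcb, 6aff1f8, 807fa8a, 89ea9a1, e0931c0, e8d5a05}.
Ancestors of d9c5c51: {0e42787, 89ea9a1, d9c5c51, fe0054b}.
Common ancestors: {0e42787, 89ea9a1}.
Among these, 0e42787 is not an ancestor of any other common ancestor — it is the merge base.

0e42787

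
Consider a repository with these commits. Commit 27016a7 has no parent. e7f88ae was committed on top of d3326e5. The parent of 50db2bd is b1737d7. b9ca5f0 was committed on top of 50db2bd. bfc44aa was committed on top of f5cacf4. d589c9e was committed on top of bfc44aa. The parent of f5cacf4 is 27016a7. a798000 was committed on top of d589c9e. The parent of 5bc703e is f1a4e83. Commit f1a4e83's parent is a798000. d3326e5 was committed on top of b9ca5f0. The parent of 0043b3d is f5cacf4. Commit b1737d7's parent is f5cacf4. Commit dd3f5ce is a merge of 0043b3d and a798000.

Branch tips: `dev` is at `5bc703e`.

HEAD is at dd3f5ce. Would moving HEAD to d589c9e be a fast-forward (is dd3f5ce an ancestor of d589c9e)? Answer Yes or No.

A fast-forward from dd3f5ce to d589c9e is possible iff dd3f5ce is an ancestor of d589c9e.
Ancestors of d589c9e: {27016a7, bfc44aa, d589c9e, f5cacf4}.
dd3f5ce is not among them, so fast-forward is not possible.

No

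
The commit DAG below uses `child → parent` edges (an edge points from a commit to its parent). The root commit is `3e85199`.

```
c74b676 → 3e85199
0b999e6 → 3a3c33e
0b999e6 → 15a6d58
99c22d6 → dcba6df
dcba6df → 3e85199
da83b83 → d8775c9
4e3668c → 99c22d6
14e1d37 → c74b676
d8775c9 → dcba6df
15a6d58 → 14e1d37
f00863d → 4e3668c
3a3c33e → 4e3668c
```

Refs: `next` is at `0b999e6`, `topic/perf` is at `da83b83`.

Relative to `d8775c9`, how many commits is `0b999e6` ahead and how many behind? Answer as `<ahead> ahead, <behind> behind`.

7 ahead, 1 behind

Reachable from 0b999e6: {0b999e6, 14e1d37, 15a6d58, 3a3c33e, 3e85199, 4e3668c, 99c22d6, c74b676, dcba6df}.
Reachable from d8775c9: {3e85199, d8775c9, dcba6df}.
Only in 0b999e6's history (ahead): {0b999e6, 14e1d37, 15a6d58, 3a3c33e, 4e3668c, 99c22d6, c74b676} — 7.
Only in d8775c9's history (behind): {d8775c9} — 1.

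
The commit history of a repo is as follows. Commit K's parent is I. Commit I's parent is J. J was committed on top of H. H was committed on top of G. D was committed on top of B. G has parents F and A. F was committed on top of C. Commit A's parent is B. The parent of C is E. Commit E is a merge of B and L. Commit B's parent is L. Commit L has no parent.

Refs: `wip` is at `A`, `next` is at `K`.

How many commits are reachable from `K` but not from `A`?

Reachable from K: {A, B, C, E, F, G, H, I, J, K, L}.
Reachable from A: {A, B, L}.
In K's history but not A's: {C, E, F, G, H, I, J, K} — 8 commits.

8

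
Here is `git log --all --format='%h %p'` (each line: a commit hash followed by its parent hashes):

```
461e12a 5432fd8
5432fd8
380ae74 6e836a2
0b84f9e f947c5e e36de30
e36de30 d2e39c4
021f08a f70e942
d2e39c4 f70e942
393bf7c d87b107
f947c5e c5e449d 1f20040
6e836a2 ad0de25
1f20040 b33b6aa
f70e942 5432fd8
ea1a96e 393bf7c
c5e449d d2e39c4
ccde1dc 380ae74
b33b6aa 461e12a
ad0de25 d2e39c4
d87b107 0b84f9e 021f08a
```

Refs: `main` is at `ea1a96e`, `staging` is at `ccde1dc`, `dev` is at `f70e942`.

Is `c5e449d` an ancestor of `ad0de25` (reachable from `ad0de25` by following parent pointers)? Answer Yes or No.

Ancestors of ad0de25: {5432fd8, ad0de25, d2e39c4, f70e942}.
c5e449d is not in that set, so it is not an ancestor of ad0de25.

No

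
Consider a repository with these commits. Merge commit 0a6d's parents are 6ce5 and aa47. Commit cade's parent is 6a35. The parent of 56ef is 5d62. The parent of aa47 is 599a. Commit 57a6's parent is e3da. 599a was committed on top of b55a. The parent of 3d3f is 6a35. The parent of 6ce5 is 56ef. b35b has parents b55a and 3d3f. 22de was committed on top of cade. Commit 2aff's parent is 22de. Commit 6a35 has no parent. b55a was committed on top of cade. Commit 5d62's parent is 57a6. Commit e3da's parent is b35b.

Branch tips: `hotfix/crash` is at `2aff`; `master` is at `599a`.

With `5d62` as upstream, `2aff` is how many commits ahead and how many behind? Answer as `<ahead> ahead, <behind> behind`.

Reachable from 2aff: {22de, 2aff, 6a35, cade}.
Reachable from 5d62: {3d3f, 57a6, 5d62, 6a35, b35b, b55a, cade, e3da}.
Only in 2aff's history (ahead): {22de, 2aff} — 2.
Only in 5d62's history (behind): {3d3f, 57a6, 5d62, b35b, b55a, e3da} — 6.

2 ahead, 6 behind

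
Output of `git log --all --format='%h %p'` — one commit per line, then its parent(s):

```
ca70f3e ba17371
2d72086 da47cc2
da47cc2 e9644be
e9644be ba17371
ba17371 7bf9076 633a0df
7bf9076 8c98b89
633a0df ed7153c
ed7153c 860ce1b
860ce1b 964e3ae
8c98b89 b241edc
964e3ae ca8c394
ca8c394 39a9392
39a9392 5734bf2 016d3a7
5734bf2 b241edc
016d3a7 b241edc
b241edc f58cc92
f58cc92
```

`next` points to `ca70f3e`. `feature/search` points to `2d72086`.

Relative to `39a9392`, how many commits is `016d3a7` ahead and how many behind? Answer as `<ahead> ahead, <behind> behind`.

Reachable from 016d3a7: {016d3a7, b241edc, f58cc92}.
Reachable from 39a9392: {016d3a7, 39a9392, 5734bf2, b241edc, f58cc92}.
Only in 016d3a7's history (ahead): {} — 0.
Only in 39a9392's history (behind): {39a9392, 5734bf2} — 2.

0 ahead, 2 behind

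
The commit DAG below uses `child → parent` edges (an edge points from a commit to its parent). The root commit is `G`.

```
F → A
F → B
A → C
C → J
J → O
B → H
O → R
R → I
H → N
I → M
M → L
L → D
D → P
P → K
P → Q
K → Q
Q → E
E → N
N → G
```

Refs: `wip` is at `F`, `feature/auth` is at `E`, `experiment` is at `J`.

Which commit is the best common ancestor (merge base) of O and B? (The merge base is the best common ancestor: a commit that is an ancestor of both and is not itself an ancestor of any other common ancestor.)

Ancestors of O: {D, E, G, I, K, L, M, N, O, P, Q, R}.
Ancestors of B: {B, G, H, N}.
Common ancestors: {G, N}.
Among these, N is not an ancestor of any other common ancestor — it is the merge base.

N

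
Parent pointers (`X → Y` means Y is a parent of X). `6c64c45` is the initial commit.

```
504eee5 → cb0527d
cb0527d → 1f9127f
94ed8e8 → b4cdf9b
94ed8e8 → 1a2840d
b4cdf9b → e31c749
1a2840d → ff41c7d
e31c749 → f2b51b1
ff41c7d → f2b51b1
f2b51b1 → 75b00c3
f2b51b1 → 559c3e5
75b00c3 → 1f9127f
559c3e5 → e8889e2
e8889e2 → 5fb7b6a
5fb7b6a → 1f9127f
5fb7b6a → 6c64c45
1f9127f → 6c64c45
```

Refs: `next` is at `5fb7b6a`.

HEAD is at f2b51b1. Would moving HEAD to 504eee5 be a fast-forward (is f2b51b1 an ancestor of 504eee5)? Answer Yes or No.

No

A fast-forward from f2b51b1 to 504eee5 is possible iff f2b51b1 is an ancestor of 504eee5.
Ancestors of 504eee5: {1f9127f, 504eee5, 6c64c45, cb0527d}.
f2b51b1 is not among them, so fast-forward is not possible.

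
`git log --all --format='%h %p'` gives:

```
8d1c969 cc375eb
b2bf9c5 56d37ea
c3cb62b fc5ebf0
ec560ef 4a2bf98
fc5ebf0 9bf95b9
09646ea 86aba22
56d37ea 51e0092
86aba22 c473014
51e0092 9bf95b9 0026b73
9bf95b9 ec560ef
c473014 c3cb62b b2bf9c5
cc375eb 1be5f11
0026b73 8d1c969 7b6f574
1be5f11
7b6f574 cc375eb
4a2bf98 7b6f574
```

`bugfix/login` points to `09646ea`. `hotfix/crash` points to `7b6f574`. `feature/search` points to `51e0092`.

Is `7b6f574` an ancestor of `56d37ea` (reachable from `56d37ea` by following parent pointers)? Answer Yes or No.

Yes

Ancestors of 56d37ea (commits reachable by following parents): {0026b73, 1be5f11, 4a2bf98, 51e0092, 56d37ea, 7b6f574, 8d1c969, 9bf95b9, cc375eb, ec560ef}.
7b6f574 is in that set, so it is an ancestor of 56d37ea.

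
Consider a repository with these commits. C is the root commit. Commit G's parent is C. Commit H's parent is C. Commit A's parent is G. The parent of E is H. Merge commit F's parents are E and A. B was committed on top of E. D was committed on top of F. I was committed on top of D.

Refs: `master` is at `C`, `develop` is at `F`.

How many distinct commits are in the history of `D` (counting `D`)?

7

Walking parent pointers from D: reachable set = {A, C, D, E, F, G, H}.
That is 7 commits.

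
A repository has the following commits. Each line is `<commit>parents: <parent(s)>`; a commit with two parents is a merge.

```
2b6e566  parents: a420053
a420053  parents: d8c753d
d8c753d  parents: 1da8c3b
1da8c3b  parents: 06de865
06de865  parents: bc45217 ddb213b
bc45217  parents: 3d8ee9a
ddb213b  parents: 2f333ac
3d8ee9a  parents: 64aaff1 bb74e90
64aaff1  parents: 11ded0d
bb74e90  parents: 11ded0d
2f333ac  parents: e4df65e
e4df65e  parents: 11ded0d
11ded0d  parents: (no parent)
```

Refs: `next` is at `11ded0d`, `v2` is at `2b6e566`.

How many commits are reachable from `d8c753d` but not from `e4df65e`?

Reachable from d8c753d: {06de865, 11ded0d, 1da8c3b, 2f333ac, 3d8ee9a, 64aaff1, bb74e90, bc45217, d8c753d, ddb213b, e4df65e}.
Reachable from e4df65e: {11ded0d, e4df65e}.
In d8c753d's history but not e4df65e's: {06de865, 1da8c3b, 2f333ac, 3d8ee9a, 64aaff1, bb74e90, bc45217, d8c753d, ddb213b} — 9 commits.

9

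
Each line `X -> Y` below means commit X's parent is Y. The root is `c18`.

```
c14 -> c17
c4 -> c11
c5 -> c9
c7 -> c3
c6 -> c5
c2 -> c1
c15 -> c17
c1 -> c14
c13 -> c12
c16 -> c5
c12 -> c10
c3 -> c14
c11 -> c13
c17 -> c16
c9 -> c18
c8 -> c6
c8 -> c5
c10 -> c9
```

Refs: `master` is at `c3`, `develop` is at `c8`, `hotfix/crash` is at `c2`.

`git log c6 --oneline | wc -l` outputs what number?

4

Walking parent pointers from c6: reachable set = {c18, c5, c6, c9}.
That is 4 commits.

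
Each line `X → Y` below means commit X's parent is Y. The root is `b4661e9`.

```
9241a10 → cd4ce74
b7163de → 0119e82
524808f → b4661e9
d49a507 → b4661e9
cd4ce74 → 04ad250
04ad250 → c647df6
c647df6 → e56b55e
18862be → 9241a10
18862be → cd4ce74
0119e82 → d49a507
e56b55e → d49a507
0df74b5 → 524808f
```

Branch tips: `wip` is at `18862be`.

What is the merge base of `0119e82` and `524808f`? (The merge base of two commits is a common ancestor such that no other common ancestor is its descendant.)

Ancestors of 0119e82: {0119e82, b4661e9, d49a507}.
Ancestors of 524808f: {524808f, b4661e9}.
Common ancestors: {b4661e9}.
The only common ancestor is b4661e9, so it is the merge base.

b4661e9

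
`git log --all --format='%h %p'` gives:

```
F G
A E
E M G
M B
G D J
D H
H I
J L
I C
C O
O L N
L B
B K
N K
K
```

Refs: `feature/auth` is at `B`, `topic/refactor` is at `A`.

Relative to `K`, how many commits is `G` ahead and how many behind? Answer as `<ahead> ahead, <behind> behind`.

Reachable from G: {B, C, D, G, H, I, J, K, L, N, O}.
Reachable from K: {K}.
Only in G's history (ahead): {B, C, D, G, H, I, J, L, N, O} — 10.
Only in K's history (behind): {} — 0.

10 ahead, 0 behind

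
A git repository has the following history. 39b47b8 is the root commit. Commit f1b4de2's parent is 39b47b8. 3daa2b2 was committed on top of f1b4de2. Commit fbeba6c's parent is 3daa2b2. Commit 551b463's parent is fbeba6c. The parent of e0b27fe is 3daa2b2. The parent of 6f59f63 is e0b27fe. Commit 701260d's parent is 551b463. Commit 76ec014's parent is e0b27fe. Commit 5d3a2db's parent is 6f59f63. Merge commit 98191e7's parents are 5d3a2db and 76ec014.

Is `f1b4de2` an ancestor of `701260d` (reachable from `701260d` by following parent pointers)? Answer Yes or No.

Yes

Ancestors of 701260d (commits reachable by following parents): {39b47b8, 3daa2b2, 551b463, 701260d, f1b4de2, fbeba6c}.
f1b4de2 is in that set, so it is an ancestor of 701260d.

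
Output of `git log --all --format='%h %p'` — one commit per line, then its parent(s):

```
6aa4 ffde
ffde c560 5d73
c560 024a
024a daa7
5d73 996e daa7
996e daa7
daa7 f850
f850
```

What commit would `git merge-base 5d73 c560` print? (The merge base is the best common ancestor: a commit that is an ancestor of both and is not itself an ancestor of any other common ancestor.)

daa7

Ancestors of 5d73: {5d73, 996e, daa7, f850}.
Ancestors of c560: {024a, c560, daa7, f850}.
Common ancestors: {daa7, f850}.
Among these, daa7 is not an ancestor of any other common ancestor — it is the merge base.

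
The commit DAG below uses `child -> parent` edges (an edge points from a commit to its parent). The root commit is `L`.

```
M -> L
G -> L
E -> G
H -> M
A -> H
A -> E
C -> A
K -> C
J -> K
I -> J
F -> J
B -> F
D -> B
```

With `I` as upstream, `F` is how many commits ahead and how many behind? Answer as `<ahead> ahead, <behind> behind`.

1 ahead, 1 behind

Reachable from F: {A, C, E, F, G, H, J, K, L, M}.
Reachable from I: {A, C, E, G, H, I, J, K, L, M}.
Only in F's history (ahead): {F} — 1.
Only in I's history (behind): {I} — 1.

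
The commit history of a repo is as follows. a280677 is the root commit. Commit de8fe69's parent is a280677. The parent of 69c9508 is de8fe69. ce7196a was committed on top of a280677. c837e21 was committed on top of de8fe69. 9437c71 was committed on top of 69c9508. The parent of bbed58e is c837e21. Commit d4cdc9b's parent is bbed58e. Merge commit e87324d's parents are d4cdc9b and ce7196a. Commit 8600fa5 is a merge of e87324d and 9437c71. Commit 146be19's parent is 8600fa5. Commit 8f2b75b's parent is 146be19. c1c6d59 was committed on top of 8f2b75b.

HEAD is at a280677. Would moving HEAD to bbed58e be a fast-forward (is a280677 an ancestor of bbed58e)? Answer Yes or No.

Yes

A fast-forward from a280677 to bbed58e is possible iff a280677 is an ancestor of bbed58e.
Ancestors of bbed58e: {a280677, bbed58e, c837e21, de8fe69}.
a280677 is among them, so fast-forward is possible.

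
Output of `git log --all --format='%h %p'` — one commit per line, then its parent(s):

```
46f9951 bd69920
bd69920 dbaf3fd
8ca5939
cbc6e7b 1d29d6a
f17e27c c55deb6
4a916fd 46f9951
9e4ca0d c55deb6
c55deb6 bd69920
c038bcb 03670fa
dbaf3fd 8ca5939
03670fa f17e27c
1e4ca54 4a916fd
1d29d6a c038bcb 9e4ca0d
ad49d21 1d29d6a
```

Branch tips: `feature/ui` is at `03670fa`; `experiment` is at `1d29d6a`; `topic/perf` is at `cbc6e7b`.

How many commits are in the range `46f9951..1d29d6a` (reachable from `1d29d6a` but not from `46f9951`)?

6

Reachable from 1d29d6a: {03670fa, 1d29d6a, 8ca5939, 9e4ca0d, bd69920, c038bcb, c55deb6, dbaf3fd, f17e27c}.
Reachable from 46f9951: {46f9951, 8ca5939, bd69920, dbaf3fd}.
In 1d29d6a's history but not 46f9951's: {03670fa, 1d29d6a, 9e4ca0d, c038bcb, c55deb6, f17e27c} — 6 commits.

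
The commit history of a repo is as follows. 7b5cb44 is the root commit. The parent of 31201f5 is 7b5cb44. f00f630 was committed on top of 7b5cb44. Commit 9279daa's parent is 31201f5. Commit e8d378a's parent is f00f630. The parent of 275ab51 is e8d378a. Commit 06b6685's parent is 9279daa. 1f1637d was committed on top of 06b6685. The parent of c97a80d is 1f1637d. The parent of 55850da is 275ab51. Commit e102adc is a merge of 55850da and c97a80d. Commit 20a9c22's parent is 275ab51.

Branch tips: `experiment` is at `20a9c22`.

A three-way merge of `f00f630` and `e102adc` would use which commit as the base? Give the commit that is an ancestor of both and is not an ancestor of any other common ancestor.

Ancestors of f00f630: {7b5cb44, f00f630}.
Ancestors of e102adc: {06b6685, 1f1637d, 275ab51, 31201f5, 55850da, 7b5cb44, 9279daa, c97a80d, e102adc, e8d378a, f00f630}.
Common ancestors: {7b5cb44, f00f630}.
Among these, f00f630 is not an ancestor of any other common ancestor — it is the merge base.

f00f630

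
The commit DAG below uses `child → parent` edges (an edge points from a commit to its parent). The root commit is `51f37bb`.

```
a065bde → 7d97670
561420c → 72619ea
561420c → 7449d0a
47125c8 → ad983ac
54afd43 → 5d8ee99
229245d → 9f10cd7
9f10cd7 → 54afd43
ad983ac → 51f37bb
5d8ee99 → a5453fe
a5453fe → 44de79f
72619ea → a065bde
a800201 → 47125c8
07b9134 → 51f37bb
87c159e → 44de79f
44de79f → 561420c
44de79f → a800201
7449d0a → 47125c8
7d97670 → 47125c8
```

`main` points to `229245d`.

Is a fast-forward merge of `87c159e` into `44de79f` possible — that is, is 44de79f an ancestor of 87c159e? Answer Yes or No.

A fast-forward from 44de79f to 87c159e is possible iff 44de79f is an ancestor of 87c159e.
Ancestors of 87c159e: {44de79f, 47125c8, 51f37bb, 561420c, 72619ea, 7449d0a, 7d97670, 87c159e, a065bde, a800201, ad983ac}.
44de79f is among them, so fast-forward is possible.

Yes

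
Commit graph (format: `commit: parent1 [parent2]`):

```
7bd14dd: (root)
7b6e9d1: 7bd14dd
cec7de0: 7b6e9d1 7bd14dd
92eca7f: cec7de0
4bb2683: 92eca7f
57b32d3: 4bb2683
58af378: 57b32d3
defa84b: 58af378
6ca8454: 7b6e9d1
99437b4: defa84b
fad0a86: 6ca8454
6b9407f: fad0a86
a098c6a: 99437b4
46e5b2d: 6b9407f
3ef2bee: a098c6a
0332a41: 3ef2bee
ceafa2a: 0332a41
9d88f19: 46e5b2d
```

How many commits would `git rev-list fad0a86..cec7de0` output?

Reachable from cec7de0: {7b6e9d1, 7bd14dd, cec7de0}.
Reachable from fad0a86: {6ca8454, 7b6e9d1, 7bd14dd, fad0a86}.
In cec7de0's history but not fad0a86's: {cec7de0} — 1 commit.

1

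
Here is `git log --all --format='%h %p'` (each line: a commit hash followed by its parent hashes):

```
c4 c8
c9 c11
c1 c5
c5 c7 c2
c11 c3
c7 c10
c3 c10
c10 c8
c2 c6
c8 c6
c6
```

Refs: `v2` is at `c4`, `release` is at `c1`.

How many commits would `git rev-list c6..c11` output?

Reachable from c11: {c10, c11, c3, c6, c8}.
Reachable from c6: {c6}.
In c11's history but not c6's: {c10, c11, c3, c8} — 4 commits.

4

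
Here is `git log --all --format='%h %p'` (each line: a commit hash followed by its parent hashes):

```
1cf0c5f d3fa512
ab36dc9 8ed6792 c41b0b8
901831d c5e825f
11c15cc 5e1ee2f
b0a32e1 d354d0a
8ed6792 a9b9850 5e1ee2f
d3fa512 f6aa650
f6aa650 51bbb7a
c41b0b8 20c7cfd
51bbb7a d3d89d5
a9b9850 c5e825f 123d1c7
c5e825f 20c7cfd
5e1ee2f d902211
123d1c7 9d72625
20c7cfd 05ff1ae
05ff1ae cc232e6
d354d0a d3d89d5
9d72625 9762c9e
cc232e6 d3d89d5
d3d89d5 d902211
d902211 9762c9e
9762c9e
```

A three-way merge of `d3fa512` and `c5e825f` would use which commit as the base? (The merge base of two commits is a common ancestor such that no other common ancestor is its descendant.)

d3d89d5

Ancestors of d3fa512: {51bbb7a, 9762c9e, d3d89d5, d3fa512, d902211, f6aa650}.
Ancestors of c5e825f: {05ff1ae, 20c7cfd, 9762c9e, c5e825f, cc232e6, d3d89d5, d902211}.
Common ancestors: {9762c9e, d3d89d5, d902211}.
Among these, d3d89d5 is not an ancestor of any other common ancestor — it is the merge base.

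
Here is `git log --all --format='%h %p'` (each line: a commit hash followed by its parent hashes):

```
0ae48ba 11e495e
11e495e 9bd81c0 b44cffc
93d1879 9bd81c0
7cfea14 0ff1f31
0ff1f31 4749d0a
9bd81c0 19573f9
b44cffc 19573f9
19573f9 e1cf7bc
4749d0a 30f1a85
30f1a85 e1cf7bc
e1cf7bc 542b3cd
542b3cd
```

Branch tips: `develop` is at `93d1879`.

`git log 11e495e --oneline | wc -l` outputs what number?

6

Walking parent pointers from 11e495e: reachable set = {11e495e, 19573f9, 542b3cd, 9bd81c0, b44cffc, e1cf7bc}.
That is 6 commits.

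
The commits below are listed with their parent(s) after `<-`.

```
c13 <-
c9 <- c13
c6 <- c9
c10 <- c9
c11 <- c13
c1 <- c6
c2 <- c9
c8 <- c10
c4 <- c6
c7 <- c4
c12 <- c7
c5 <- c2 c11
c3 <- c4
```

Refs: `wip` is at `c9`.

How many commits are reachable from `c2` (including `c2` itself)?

3

Walking parent pointers from c2: reachable set = {c13, c2, c9}.
That is 3 commits.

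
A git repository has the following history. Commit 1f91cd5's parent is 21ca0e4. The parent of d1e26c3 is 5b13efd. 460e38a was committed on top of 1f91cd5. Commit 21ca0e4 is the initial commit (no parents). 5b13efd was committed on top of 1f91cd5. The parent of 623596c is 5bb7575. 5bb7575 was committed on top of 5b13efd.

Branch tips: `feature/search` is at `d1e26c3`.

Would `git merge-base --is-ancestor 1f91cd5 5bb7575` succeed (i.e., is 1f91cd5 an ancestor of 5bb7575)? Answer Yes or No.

Yes

Ancestors of 5bb7575 (commits reachable by following parents): {1f91cd5, 21ca0e4, 5b13efd, 5bb7575}.
1f91cd5 is in that set, so it is an ancestor of 5bb7575.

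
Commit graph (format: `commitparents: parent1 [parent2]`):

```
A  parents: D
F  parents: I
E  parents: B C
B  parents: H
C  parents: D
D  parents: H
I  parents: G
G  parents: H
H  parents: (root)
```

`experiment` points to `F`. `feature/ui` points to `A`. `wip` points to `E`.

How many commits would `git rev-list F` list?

4

Walking parent pointers from F: reachable set = {F, G, H, I}.
That is 4 commits.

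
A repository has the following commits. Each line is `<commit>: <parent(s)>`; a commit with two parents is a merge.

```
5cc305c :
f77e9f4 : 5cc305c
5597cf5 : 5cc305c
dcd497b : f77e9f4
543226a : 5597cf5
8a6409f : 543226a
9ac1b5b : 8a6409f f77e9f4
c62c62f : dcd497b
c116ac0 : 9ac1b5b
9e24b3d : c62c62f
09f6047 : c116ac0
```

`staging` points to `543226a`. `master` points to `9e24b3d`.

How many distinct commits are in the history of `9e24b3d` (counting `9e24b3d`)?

Walking parent pointers from 9e24b3d: reachable set = {5cc305c, 9e24b3d, c62c62f, dcd497b, f77e9f4}.
That is 5 commits.

5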